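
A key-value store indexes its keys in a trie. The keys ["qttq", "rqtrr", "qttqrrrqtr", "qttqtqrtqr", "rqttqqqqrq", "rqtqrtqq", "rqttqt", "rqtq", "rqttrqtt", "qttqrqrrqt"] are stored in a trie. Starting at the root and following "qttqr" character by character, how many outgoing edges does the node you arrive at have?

Follow the path "qttqr" to its node, then look at its outgoing edges.
Characters that immediately follow "qttqr" among the stored strings: {q, r}.
That node has 2 child edges.

2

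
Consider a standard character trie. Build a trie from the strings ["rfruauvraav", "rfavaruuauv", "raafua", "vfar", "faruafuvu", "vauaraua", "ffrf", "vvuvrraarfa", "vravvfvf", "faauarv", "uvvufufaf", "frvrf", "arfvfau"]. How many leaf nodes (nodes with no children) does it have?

13

Leaves are exactly the stored words that no other stored word extends.
Those words: "arfvfau", "faauarv", "faruafuvu", "ffrf", "frvrf", "raafua", "rfavaruuauv", "rfruauvraav", "uvvufufaf", "vauaraua", "vfar", "vravvfvf", "vvuvrraarfa"
Leaf count: 13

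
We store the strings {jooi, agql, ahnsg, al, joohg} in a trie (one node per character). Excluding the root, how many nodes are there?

For each word, the new-node count is its length minus the longest prefix already in the trie:
  "jooi" → 4 new (j, o, o, i)
  "agql" → 4 new (a, g, q, l)
  "ahnsg" → prefix "a" already present; 4 new (h, n, s, g)
  "al" → prefix "a" already present; 1 new (l)
  "joohg" → prefix "joo" already present; 2 new (h, g)
Total nodes = 4 + 4 + 4 + 1 + 2 = 15

15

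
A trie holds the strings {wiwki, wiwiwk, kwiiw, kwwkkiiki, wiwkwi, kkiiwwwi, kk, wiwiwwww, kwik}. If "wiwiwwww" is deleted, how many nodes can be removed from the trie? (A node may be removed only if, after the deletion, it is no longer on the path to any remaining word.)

After clearing the end-marker at "wiwiwwww", prune upward until reaching a node still needed by another word.
The suffix "www" (3 nodes) is used only by "wiwiwwww"; the node for "wiwiw" still has the child "k", so pruning stops there.
Nodes removed: 3

3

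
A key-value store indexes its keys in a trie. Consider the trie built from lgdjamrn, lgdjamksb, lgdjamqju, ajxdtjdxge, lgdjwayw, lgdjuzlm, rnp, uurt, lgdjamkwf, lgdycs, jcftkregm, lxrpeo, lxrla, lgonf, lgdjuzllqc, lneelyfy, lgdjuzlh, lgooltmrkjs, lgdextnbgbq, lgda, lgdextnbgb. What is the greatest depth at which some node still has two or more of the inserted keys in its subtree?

Look for the deepest trie node that still has at least two words in its subtree.
e.g. "lgdextnbgb" and "lgdextnbgbq" share the prefix "lgdextnbgb" of length 10; no pair shares a longer one.
Longest shared-prefix length: 10

10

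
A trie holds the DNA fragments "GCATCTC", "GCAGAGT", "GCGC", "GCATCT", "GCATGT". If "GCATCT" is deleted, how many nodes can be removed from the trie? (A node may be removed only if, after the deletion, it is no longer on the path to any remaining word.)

After clearing the end-marker at "GCATCT", prune upward until reaching a node still needed by another word.
Every node on "GCATCT" is still needed (e.g. by "GCATCTC"), so nothing is freed.
Nodes removed: 0

0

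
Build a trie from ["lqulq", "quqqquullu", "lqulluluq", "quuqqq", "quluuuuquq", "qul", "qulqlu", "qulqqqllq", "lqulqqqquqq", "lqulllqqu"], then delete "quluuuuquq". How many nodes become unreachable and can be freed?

7

A node on "quluuuuquq"'s path can go only if nothing else ends at it or branches off below it.
The suffix "uuuuquq" (7 nodes) is used only by "quluuuuquq"; the node for "qul" still has the child "q", so pruning stops there.
Nodes removed: 7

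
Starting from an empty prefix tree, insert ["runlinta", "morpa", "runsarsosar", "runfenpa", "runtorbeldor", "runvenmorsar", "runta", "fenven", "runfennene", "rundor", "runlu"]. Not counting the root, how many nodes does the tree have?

59

Trace insertions, counting only characters that open a new branch:
  "runlinta" → 8 new (r, u, n, l, i, n, t, a)
  "morpa" → 5 new (m, o, r, p, a)
  "runsarsosar" → prefix "run" already present; 8 new (s, a, r, s, o, s, a, r)
  "runfenpa" → prefix "run" already present; 5 new (f, e, n, p, a)
  "runtorbeldor" → prefix "run" already present; 9 new (t, o, r, b, e, l, d, o, r)
  "runvenmorsar" → prefix "run" already present; 9 new (v, e, n, m, o, r, s, a, r)
  "runta" → prefix "runt" already present; 1 new (a)
  "fenven" → 6 new (f, e, n, v, e, n)
  "runfennene" → prefix "runfen" already present; 4 new (n, e, n, e)
  "rundor" → prefix "run" already present; 3 new (d, o, r)
  "runlu" → prefix "runl" already present; 1 new (u)
Total nodes = 8 + 5 + 8 + 5 + 9 + 9 + 1 + 6 + 4 + 3 + 1 = 59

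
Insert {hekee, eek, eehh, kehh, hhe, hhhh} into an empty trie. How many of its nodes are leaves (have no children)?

Leaves are exactly the stored words that no other stored word extends.
Those words: "eehh", "eek", "hekee", "hhe", "hhhh", "kehh"
Leaf count: 6

6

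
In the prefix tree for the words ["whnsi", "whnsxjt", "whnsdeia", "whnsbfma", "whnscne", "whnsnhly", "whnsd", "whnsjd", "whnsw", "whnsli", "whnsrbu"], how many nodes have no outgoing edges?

10

A leaf is a node with no children — equivalently, the end of a word that is not a proper prefix of any other stored word.
Those words: "whnsbfma", "whnscne", "whnsdeia", "whnsi", "whnsjd", "whnsli", "whnsnhly", "whnsrbu", "whnsw", "whnsxjt"
Leaf count: 10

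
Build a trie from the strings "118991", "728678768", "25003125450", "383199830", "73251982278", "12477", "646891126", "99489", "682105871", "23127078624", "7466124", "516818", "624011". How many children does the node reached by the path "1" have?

2

Follow the path "1" to its node, then look at its outgoing edges.
Distinct next characters after "1": 1, 2.
That node has 2 child edges.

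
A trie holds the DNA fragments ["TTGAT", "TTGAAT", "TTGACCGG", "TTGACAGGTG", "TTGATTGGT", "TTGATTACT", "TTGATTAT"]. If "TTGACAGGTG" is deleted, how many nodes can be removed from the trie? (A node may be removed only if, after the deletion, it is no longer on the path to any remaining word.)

5

After clearing the end-marker at "TTGACAGGTG", prune upward until reaching a node still needed by another word.
The suffix "AGGTG" (5 nodes) is used only by "TTGACAGGTG"; the node for "TTGAC" still has the child "C", so pruning stops there.
Nodes removed: 5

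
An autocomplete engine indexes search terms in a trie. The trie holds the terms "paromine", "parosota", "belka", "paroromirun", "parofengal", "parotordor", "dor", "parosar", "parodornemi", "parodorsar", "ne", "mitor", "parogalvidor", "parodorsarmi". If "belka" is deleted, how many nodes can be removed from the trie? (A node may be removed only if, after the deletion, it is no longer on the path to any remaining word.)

5

After clearing the end-marker at "belka", prune upward until reaching a node still needed by another word.
No other word shares any prefix with "belka", so all 5 of its nodes go.
Nodes removed: 5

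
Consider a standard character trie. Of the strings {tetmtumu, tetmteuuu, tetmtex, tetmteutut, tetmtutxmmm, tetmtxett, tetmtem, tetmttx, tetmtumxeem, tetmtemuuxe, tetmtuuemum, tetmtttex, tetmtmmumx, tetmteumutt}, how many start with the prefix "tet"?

14

Walk to "tet"; the words in its subtree are exactly those with that prefix.
Matches: "tetmtem", "tetmtemuuxe", "tetmteumutt", "tetmteutut", "tetmteuuu", "tetmtex", "tetmtmmumx", "tetmtttex", "tetmttx", "tetmtumu", "tetmtumxeem", "tetmtutxmmm", "tetmtuuemum", "tetmtxett"
Count: 14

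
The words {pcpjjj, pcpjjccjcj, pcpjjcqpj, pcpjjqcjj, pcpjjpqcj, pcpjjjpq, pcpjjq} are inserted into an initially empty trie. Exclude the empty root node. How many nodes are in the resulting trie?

Trace insertions, counting only characters that open a new branch:
  "pcpjjj" → 6 new (p, c, p, j, j, j)
  "pcpjjccjcj" → prefix "pcpjj" already present; 5 new (c, c, j, c, j)
  "pcpjjcqpj" → prefix "pcpjjc" already present; 3 new (q, p, j)
  "pcpjjqcjj" → prefix "pcpjj" already present; 4 new (q, c, j, j)
  "pcpjjpqcj" → prefix "pcpjj" already present; 4 new (p, q, c, j)
  "pcpjjjpq" → prefix "pcpjjj" already present; 2 new (p, q)
  "pcpjjq" → prefix "pcpjjq" already present; 0 new (none)
Total nodes = 6 + 5 + 3 + 4 + 4 + 2 + 0 = 24

24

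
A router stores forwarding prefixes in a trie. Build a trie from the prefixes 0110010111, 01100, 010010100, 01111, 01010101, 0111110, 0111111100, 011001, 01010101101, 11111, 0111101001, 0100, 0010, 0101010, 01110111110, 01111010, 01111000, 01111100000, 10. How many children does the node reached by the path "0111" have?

Follow the path "0111" to its node, then look at its outgoing edges.
Distinct next characters after "0111": 0, 1.
That node has 2 child edges.

2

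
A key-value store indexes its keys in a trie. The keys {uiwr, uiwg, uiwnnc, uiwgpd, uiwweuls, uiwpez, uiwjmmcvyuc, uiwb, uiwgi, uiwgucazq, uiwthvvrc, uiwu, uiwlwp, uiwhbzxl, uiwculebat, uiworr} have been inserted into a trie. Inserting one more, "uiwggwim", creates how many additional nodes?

4

"uiwg" is already a path in the trie; the remaining "gwim" must be added.
Each of the 4 remaining characters creates one node.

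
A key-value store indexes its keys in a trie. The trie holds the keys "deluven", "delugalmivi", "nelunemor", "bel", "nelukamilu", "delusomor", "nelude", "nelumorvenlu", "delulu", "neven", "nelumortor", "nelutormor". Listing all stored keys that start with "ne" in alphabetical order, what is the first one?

nelude

Filter for "ne…" and sort: "nelude", "nelukamilu", "nelumortor", "nelumorvenlu", "nelunemor", "nelutormor", "neven"
The 1st is nelude.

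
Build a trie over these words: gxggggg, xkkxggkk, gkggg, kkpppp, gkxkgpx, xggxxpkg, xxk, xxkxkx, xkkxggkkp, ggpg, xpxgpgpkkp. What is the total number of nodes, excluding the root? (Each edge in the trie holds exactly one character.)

Trace insertions, counting only characters that open a new branch:
  "gxggggg" → 7 new (g, x, g, g, g, g, g)
  "xkkxggkk" → 8 new (x, k, k, x, g, g, k, k)
  "gkggg" → prefix "g" already present; 4 new (k, g, g, g)
  "kkpppp" → 6 new (k, k, p, p, p, p)
  "gkxkgpx" → prefix "gk" already present; 5 new (x, k, g, p, x)
  "xggxxpkg" → prefix "x" already present; 7 new (g, g, x, x, p, k, g)
  "xxk" → prefix "x" already present; 2 new (x, k)
  "xxkxkx" → prefix "xxk" already present; 3 new (x, k, x)
  "xkkxggkkp" → prefix "xkkxggkk" already present; 1 new (p)
  "ggpg" → prefix "g" already present; 3 new (g, p, g)
  "xpxgpgpkkp" → prefix "x" already present; 9 new (p, x, g, p, g, p, k, k, p)
Total nodes = 7 + 8 + 4 + 6 + 5 + 7 + 2 + 3 + 1 + 3 + 9 = 55

55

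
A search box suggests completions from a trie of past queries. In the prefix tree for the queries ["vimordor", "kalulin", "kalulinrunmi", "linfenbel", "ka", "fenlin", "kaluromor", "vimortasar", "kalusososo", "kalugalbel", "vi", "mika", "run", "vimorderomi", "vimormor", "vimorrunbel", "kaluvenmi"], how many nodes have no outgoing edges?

14

A leaf is a node with no children — equivalently, the end of a word that is not a proper prefix of any other stored word.
Those words: "fenlin", "kalugalbel", "kalulinrunmi", "kaluromor", "kalusososo", "kaluvenmi", "linfenbel", "mika", "run", "vimorderomi", "vimordor", "vimormor", "vimorrunbel", "vimortasar"
Leaf count: 14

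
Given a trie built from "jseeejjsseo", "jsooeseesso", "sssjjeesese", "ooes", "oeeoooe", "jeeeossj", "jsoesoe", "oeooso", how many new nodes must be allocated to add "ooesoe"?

2

Walking "ooesoe" from the root, the first 4 characters ("ooes") follow existing edges; "o" is the first miss.
New nodes needed: |"ooesoe"| − 4 = 6 − 4 = 2.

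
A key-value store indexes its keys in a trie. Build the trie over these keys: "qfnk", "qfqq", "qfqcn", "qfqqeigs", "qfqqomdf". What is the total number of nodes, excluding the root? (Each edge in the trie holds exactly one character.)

Insert word by word; a character creates a node only if that edge doesn't already exist:
  "qfnk" → 4 new (q, f, n, k)
  "qfqq" → prefix "qf" already present; 2 new (q, q)
  "qfqcn" → prefix "qfq" already present; 2 new (c, n)
  "qfqqeigs" → prefix "qfqq" already present; 4 new (e, i, g, s)
  "qfqqomdf" → prefix "qfqq" already present; 4 new (o, m, d, f)
Total nodes = 4 + 2 + 2 + 4 + 4 = 16

16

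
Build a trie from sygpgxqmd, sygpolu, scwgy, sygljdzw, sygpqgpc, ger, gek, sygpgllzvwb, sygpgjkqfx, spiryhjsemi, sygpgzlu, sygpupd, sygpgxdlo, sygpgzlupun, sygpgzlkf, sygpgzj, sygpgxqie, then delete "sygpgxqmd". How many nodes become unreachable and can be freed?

2

A node on "sygpgxqmd"'s path can go only if nothing else ends at it or branches off below it.
The suffix "md" (2 nodes) is used only by "sygpgxqmd"; the node for "sygpgxq" still has the child "i", so pruning stops there.
Nodes removed: 2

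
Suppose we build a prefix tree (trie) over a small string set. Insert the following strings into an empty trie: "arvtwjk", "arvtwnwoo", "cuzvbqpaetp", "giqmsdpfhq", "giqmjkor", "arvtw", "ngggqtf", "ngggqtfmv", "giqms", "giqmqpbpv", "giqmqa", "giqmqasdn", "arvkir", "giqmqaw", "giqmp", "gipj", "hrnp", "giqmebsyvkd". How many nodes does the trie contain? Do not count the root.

72

Trace insertions, counting only characters that open a new branch:
  "arvtwjk" → 7 new (a, r, v, t, w, j, k)
  "arvtwnwoo" → prefix "arvtw" already present; 4 new (n, w, o, o)
  "cuzvbqpaetp" → 11 new (c, u, z, v, b, q, p, a, e, t, p)
  "giqmsdpfhq" → 10 new (g, i, q, m, s, d, p, f, h, q)
  "giqmjkor" → prefix "giqm" already present; 4 new (j, k, o, r)
  "arvtw" → prefix "arvtw" already present; 0 new (none)
  "ngggqtf" → 7 new (n, g, g, g, q, t, f)
  "ngggqtfmv" → prefix "ngggqtf" already present; 2 new (m, v)
  "giqms" → prefix "giqms" already present; 0 new (none)
  "giqmqpbpv" → prefix "giqm" already present; 5 new (q, p, b, p, v)
  "giqmqa" → prefix "giqmq" already present; 1 new (a)
  "giqmqasdn" → prefix "giqmqa" already present; 3 new (s, d, n)
  "arvkir" → prefix "arv" already present; 3 new (k, i, r)
  "giqmqaw" → prefix "giqmqa" already present; 1 new (w)
  "giqmp" → prefix "giqm" already present; 1 new (p)
  "gipj" → prefix "gi" already present; 2 new (p, j)
  "hrnp" → 4 new (h, r, n, p)
  "giqmebsyvkd" → prefix "giqm" already present; 7 new (e, b, s, y, v, k, d)
Total nodes = 7 + 4 + 11 + 10 + 4 + 0 + 7 + 2 + 0 + 5 + 1 + 3 + 3 + 1 + 1 + 2 + 4 + 7 = 72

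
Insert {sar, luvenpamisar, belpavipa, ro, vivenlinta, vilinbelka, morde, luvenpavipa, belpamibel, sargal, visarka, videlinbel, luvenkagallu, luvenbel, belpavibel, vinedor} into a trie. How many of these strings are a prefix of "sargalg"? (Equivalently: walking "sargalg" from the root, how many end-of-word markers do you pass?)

Walk "sargalg" from the root; an end-of-word marker is hit whenever a stored word is a prefix of "sargalg".
Prefixes of the query that are stored words: "sar", "sargal"
Count: 2

2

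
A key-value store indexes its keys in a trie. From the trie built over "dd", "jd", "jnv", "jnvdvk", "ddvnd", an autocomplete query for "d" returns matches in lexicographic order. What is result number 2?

ddvnd

DFS of the "d" subtree visits, in order: "dd", "ddvnd"
The 2nd is ddvnd.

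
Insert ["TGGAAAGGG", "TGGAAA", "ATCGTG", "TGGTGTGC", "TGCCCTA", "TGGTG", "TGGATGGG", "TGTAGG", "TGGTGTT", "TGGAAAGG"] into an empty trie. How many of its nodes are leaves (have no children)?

7

A leaf is a node with no children — equivalently, the end of a word that is not a proper prefix of any other stored word.
Those words: "ATCGTG", "TGCCCTA", "TGGAAAGGG", "TGGATGGG", "TGGTGTGC", "TGGTGTT", "TGTAGG"
Leaf count: 7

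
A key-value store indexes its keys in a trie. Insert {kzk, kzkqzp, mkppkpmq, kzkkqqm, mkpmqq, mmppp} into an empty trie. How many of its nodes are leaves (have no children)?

Leaves are exactly the stored words that no other stored word extends.
Those words: "kzkkqqm", "kzkqzp", "mkpmqq", "mkppkpmq", "mmppp"
Leaf count: 5

5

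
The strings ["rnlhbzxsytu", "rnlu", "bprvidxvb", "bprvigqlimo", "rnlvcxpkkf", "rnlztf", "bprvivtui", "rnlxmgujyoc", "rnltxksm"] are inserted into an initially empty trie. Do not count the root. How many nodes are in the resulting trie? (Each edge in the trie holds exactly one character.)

54

Trace insertions, counting only characters that open a new branch:
  "rnlhbzxsytu" → 11 new (r, n, l, h, b, z, x, s, y, t, u)
  "rnlu" → prefix "rnl" already present; 1 new (u)
  "bprvidxvb" → 9 new (b, p, r, v, i, d, x, v, b)
  "bprvigqlimo" → prefix "bprvi" already present; 6 new (g, q, l, i, m, o)
  "rnlvcxpkkf" → prefix "rnl" already present; 7 new (v, c, x, p, k, k, f)
  "rnlztf" → prefix "rnl" already present; 3 new (z, t, f)
  "bprvivtui" → prefix "bprvi" already present; 4 new (v, t, u, i)
  "rnlxmgujyoc" → prefix "rnl" already present; 8 new (x, m, g, u, j, y, o, c)
  "rnltxksm" → prefix "rnl" already present; 5 new (t, x, k, s, m)
Total nodes = 11 + 1 + 9 + 6 + 7 + 3 + 4 + 8 + 5 = 54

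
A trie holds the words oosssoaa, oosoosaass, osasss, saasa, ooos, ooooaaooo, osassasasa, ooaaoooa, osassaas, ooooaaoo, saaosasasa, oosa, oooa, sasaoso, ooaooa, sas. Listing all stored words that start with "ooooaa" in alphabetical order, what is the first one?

ooooaaoo

Words with prefix "ooooaa", in lexicographic order: "ooooaaoo", "ooooaaooo"
Position 1: ooooaaoo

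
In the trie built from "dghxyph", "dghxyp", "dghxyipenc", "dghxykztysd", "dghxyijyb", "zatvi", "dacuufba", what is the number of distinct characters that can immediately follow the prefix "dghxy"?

Walk "dghxy" from the root, arriving at one node.
Distinct next characters after "dghxy": i, k, p.
That node has 3 child edges.

3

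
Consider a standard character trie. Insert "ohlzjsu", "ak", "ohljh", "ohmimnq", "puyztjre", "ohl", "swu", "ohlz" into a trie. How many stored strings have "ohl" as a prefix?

Walk to "ohl"; the words in its subtree are exactly those with that prefix.
Matches: "ohl", "ohljh", "ohlz", "ohlzjsu"
Count: 4

4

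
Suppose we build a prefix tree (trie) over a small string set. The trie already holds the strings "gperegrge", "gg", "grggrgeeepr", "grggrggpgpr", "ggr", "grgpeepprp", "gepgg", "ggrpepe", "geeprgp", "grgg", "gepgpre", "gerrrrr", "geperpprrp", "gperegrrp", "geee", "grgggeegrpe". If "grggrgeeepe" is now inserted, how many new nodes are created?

"grggrgeeep" is already a path in the trie; the remaining "e" must be added.
Each of the 1 remaining characters creates one node.

1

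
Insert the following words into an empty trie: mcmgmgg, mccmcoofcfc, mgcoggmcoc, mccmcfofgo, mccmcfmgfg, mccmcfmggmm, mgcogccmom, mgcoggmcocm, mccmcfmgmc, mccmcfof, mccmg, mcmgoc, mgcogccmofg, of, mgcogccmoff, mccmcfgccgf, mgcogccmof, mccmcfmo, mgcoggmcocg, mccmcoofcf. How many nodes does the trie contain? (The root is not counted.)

Insert word by word; a character creates a node only if that edge doesn't already exist:
  "mcmgmgg" → 7 new (m, c, m, g, m, g, g)
  "mccmcoofcfc" → prefix "mc" already present; 9 new (c, m, c, o, o, f, c, f, c)
  "mgcoggmcoc" → prefix "m" already present; 9 new (g, c, o, g, g, m, c, o, c)
  "mccmcfofgo" → prefix "mccmc" already present; 5 new (f, o, f, g, o)
  "mccmcfmgfg" → prefix "mccmcf" already present; 4 new (m, g, f, g)
  "mccmcfmggmm" → prefix "mccmcfmg" already present; 3 new (g, m, m)
  "mgcogccmom" → prefix "mgcog" already present; 5 new (c, c, m, o, m)
  "mgcoggmcocm" → prefix "mgcoggmcoc" already present; 1 new (m)
  "mccmcfmgmc" → prefix "mccmcfmg" already present; 2 new (m, c)
  "mccmcfof" → prefix "mccmcfof" already present; 0 new (none)
  "mccmg" → prefix "mccm" already present; 1 new (g)
  "mcmgoc" → prefix "mcmg" already present; 2 new (o, c)
  "mgcogccmofg" → prefix "mgcogccmo" already present; 2 new (f, g)
  "of" → 2 new (o, f)
  "mgcogccmoff" → prefix "mgcogccmof" already present; 1 new (f)
  "mccmcfgccgf" → prefix "mccmcf" already present; 5 new (g, c, c, g, f)
  "mgcogccmof" → prefix "mgcogccmof" already present; 0 new (none)
  "mccmcfmo" → prefix "mccmcfm" already present; 1 new (o)
  "mgcoggmcocg" → prefix "mgcoggmcoc" already present; 1 new (g)
  "mccmcoofcf" → prefix "mccmcoofcf" already present; 0 new (none)
Total nodes = 7 + 9 + 9 + 5 + 4 + 3 + 5 + 1 + 2 + 0 + 1 + 2 + 2 + 2 + 1 + 5 + 0 + 1 + 1 + 0 = 60

60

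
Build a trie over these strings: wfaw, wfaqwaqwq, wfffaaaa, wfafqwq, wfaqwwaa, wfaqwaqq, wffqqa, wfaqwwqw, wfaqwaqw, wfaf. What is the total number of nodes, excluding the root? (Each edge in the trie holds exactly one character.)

29

Insert word by word; a character creates a node only if that edge doesn't already exist:
  "wfaw" → 4 new (w, f, a, w)
  "wfaqwaqwq" → prefix "wfa" already present; 6 new (q, w, a, q, w, q)
  "wfffaaaa" → prefix "wf" already present; 6 new (f, f, a, a, a, a)
  "wfafqwq" → prefix "wfa" already present; 4 new (f, q, w, q)
  "wfaqwwaa" → prefix "wfaqw" already present; 3 new (w, a, a)
  "wfaqwaqq" → prefix "wfaqwaq" already present; 1 new (q)
  "wffqqa" → prefix "wff" already present; 3 new (q, q, a)
  "wfaqwwqw" → prefix "wfaqww" already present; 2 new (q, w)
  "wfaqwaqw" → prefix "wfaqwaqw" already present; 0 new (none)
  "wfaf" → prefix "wfaf" already present; 0 new (none)
Total nodes = 4 + 6 + 6 + 4 + 3 + 1 + 3 + 2 + 0 + 0 = 29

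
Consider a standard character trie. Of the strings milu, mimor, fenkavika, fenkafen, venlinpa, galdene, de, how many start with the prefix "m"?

2

Walk to "m"; the words in its subtree are exactly those with that prefix.
Words under "m": milu, mimor
Count: 2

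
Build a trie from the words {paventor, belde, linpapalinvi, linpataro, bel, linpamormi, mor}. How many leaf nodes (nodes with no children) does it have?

Leaves are exactly the stored words that no other stored word extends.
Those words: "belde", "linpamormi", "linpapalinvi", "linpataro", "mor", "paventor"
Leaf count: 6

6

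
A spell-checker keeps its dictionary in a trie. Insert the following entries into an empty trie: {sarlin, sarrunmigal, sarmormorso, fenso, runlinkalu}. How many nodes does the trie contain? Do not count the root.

37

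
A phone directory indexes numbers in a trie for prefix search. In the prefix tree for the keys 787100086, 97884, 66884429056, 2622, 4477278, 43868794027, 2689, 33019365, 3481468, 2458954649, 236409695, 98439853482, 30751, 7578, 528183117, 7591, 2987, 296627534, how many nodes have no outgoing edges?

18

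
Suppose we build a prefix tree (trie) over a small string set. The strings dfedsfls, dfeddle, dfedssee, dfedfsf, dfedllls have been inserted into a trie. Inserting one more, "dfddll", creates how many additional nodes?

4

"df" is already a path in the trie; the remaining "ddll" must be added.
New nodes needed: |"dfddll"| − 2 = 6 − 2 = 4.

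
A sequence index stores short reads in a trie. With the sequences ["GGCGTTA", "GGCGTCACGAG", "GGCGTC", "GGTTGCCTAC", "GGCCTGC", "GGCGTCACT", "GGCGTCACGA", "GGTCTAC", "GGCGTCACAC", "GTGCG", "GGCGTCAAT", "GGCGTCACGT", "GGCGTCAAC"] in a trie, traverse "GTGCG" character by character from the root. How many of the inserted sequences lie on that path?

Traverse "GTGCG" character by character; count nodes along the way that are marked as word ends.
Prefixes of the query that are stored words: "GTGCG"
Count: 1

1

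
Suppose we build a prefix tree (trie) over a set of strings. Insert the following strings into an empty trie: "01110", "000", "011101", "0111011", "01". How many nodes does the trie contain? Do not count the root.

9

Trie structure (* marks end of a word):
(root)
└─ 0
   ├─ 0
   │  └─ 0 *
   └─ 1 *
      └─ 1
         └─ 1
            └─ 0 *
               └─ 1 *
                  └─ 1 *
Counting every labelled node above: 9.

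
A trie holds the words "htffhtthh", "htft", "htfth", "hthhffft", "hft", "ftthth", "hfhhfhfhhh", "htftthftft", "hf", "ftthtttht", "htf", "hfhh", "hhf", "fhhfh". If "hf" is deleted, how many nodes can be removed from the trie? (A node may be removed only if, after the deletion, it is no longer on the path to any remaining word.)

0

A node on "hf"'s path can go only if nothing else ends at it or branches off below it.
Every node on "hf" is still needed (e.g. by "hft"), so nothing is freed.
Nodes removed: 0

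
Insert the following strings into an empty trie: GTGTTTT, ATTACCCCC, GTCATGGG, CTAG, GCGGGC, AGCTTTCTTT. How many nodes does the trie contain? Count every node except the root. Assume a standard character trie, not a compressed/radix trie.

40

Trie structure (* marks end of a word):
(root)
├─ A
│  ├─ G
│  │  └─ C
│  │     └─ T
│  │        └─ T
│  │           └─ T
│  │              └─ C
│  │                 └─ T
│  │                    └─ T
│  │                       └─ T *
│  └─ T
│     └─ T
│        └─ A
│           └─ C
│              └─ C
│                 └─ C
│                    └─ C
│                       └─ C *
├─ C
│  └─ T
│     └─ A
│        └─ G *
└─ G
   ├─ C
   │  └─ G
   │     └─ G
   │        └─ G
   │           └─ C *
   └─ T
      ├─ C
      │  └─ A
      │     └─ T
      │        └─ G
      │           └─ G
      │              └─ G *
      └─ G
         └─ T
            └─ T
               └─ T
                  └─ T *
Counting every labelled node above: 40.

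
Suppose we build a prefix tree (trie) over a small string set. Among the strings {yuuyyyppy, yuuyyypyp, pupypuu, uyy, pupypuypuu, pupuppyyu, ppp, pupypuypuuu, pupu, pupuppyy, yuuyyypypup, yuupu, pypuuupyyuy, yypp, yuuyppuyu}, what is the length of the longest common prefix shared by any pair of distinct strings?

Look for the deepest trie node that still has at least two words in its subtree.
"pupypuypuu" and "pupypuypuuu" agree on "pupypuypuu" (10 characters) before diverging; nothing deeper is shared.
Longest shared-prefix length: 10

10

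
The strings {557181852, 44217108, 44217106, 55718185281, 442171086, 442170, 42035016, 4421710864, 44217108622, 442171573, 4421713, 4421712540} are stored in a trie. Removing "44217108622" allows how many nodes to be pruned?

2

A node on "44217108622"'s path can go only if nothing else ends at it or branches off below it.
The suffix "22" (2 nodes) is used only by "44217108622"; the node for "442171086" still has the child "4", so pruning stops there.
Nodes removed: 2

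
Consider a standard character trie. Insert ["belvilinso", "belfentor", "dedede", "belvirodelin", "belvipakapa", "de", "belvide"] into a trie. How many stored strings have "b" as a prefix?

5

Traverse to the node for "b", then collect every word in that subtree.
Words under "b": belfentor, belvide, belvilinso, belvipakapa, belvirodelin
Count: 5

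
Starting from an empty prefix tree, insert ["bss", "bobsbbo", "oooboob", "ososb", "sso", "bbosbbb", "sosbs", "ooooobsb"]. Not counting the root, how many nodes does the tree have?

38

Count nodes per top-level branch (shared prefixes stored once):
  'b'-branch (bbosbbb, bobsbbo, bss): 15 nodes
  'o'-branch (oooboob, ooooobsb, ososb): 16 nodes
  's'-branch (sosbs, sso): 7 nodes
Sum: 38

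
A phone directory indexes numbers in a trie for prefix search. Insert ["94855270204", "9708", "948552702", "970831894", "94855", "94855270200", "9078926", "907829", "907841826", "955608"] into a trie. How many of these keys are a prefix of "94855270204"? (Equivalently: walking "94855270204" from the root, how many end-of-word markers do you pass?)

3

Check each prefix of "94855270204" against the stored set — each match is an end-marker on the path.
Prefixes of the query that are stored words: "94855", "948552702", "94855270204"
Count: 3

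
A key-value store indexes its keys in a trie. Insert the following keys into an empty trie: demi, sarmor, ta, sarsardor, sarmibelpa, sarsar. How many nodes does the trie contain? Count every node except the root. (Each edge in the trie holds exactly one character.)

For each word, the new-node count is its length minus the longest prefix already in the trie:
  "demi" → 4 new (d, e, m, i)
  "sarmor" → 6 new (s, a, r, m, o, r)
  "ta" → 2 new (t, a)
  "sarsardor" → prefix "sar" already present; 6 new (s, a, r, d, o, r)
  "sarmibelpa" → prefix "sarm" already present; 6 new (i, b, e, l, p, a)
  "sarsar" → prefix "sarsar" already present; 0 new (none)
Total nodes = 4 + 6 + 2 + 6 + 6 + 0 = 24

24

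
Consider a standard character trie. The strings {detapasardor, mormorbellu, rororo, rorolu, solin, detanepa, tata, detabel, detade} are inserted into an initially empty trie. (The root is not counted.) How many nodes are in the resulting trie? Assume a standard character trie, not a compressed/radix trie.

49

Count nodes per top-level branch (shared prefixes stored once):
  'd'-branch (detabel, detade, detanepa, detapasardor): 21 nodes
  'm'-branch (mormorbellu): 11 nodes
  'r'-branch (rorolu, rororo): 8 nodes
  's'-branch (solin): 5 nodes
  't'-branch (tata): 4 nodes
Sum: 49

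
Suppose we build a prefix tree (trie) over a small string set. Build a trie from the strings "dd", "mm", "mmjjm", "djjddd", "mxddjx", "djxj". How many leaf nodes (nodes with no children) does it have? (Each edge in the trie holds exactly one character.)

Leaves are exactly the stored words that no other stored word extends.
Those words: "dd", "djjddd", "djxj", "mmjjm", "mxddjx"
Leaf count: 5

5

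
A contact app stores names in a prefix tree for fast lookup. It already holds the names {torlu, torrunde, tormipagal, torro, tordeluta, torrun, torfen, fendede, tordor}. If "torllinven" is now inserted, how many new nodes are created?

"torl" is already a path in the trie; the remaining "linven" must be added.
New nodes needed: |"torllinven"| − 4 = 10 − 4 = 6.

6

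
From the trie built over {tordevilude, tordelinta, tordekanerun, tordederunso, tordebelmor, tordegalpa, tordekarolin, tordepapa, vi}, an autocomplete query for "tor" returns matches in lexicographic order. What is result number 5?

Filter for "tor…" and sort: "tordebelmor", "tordederunso", "tordegalpa", "tordekanerun", "tordekarolin", "tordelinta", "tordepapa", "tordevilude"
The 5th is tordekarolin.

tordekarolin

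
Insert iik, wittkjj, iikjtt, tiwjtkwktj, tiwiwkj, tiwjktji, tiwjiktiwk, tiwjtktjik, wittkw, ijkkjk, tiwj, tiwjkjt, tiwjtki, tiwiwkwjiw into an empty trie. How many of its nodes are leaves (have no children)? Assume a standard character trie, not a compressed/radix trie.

A leaf is a node with no children — equivalently, the end of a word that is not a proper prefix of any other stored word.
Those words: "iikjtt", "ijkkjk", "tiwiwkj", "tiwiwkwjiw", "tiwjiktiwk", "tiwjkjt", "tiwjktji", "tiwjtki", "tiwjtktjik", "tiwjtkwktj", "wittkjj", "wittkw"
Leaf count: 12

12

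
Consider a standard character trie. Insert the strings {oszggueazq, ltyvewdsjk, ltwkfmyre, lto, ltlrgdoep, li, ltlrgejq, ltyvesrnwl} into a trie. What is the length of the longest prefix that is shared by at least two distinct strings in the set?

5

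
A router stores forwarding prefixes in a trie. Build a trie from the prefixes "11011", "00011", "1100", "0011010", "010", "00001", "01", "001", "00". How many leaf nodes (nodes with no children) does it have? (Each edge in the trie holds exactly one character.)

6

Leaves are exactly the stored words that no other stored word extends.
Those words: "00001", "00011", "0011010", "010", "1100", "11011"
Leaf count: 6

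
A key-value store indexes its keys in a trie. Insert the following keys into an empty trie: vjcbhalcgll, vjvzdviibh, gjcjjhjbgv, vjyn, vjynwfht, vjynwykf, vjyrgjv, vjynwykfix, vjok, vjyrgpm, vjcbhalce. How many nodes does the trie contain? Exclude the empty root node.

Trace insertions, counting only characters that open a new branch:
  "vjcbhalcgll" → 11 new (v, j, c, b, h, a, l, c, g, l, l)
  "vjvzdviibh" → prefix "vj" already present; 8 new (v, z, d, v, i, i, b, h)
  "gjcjjhjbgv" → 10 new (g, j, c, j, j, h, j, b, g, v)
  "vjyn" → prefix "vj" already present; 2 new (y, n)
  "vjynwfht" → prefix "vjyn" already present; 4 new (w, f, h, t)
  "vjynwykf" → prefix "vjynw" already present; 3 new (y, k, f)
  "vjyrgjv" → prefix "vjy" already present; 4 new (r, g, j, v)
  "vjynwykfix" → prefix "vjynwykf" already present; 2 new (i, x)
  "vjok" → prefix "vj" already present; 2 new (o, k)
  "vjyrgpm" → prefix "vjyrg" already present; 2 new (p, m)
  "vjcbhalce" → prefix "vjcbhalc" already present; 1 new (e)
Total nodes = 11 + 8 + 10 + 2 + 4 + 3 + 4 + 2 + 2 + 2 + 1 = 49

49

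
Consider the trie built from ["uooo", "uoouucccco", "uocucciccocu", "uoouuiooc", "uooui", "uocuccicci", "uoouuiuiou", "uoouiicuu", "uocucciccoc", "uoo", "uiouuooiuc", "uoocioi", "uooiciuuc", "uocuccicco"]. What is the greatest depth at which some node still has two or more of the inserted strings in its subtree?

The deepest shared node is where two words last agree before diverging.
e.g. "uocucciccoc" and "uocucciccocu" share the prefix "uocucciccoc" of length 11; no pair shares a longer one.
Longest shared-prefix length: 11

11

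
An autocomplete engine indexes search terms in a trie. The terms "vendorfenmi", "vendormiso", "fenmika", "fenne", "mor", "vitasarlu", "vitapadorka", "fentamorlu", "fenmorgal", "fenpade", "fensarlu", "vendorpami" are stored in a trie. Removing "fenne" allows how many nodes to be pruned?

2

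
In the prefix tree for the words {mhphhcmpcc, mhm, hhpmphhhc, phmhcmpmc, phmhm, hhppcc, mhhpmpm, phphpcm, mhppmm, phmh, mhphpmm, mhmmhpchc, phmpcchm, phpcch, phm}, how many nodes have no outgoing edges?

12

A leaf is a node with no children — equivalently, the end of a word that is not a proper prefix of any other stored word.
Those words: "hhpmphhhc", "hhppcc", "mhhpmpm", "mhmmhpchc", "mhphhcmpcc", "mhphpmm", "mhppmm", "phmhcmpmc", "phmhm", "phmpcchm", "phpcch", "phphpcm"
Leaf count: 12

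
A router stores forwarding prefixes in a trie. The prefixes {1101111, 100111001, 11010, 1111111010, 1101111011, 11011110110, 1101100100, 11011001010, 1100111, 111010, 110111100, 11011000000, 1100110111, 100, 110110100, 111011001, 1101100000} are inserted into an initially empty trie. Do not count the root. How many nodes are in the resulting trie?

58

Insert word by word; a character creates a node only if that edge doesn't already exist:
  "1101111" → 7 new (1, 1, 0, 1, 1, 1, 1)
  "100111001" → prefix "1" already present; 8 new (0, 0, 1, 1, 1, 0, 0, 1)
  "11010" → prefix "1101" already present; 1 new (0)
  "1111111010" → prefix "11" already present; 8 new (1, 1, 1, 1, 1, 0, 1, 0)
  "1101111011" → prefix "1101111" already present; 3 new (0, 1, 1)
  "11011110110" → prefix "1101111011" already present; 1 new (0)
  "1101100100" → prefix "11011" already present; 5 new (0, 0, 1, 0, 0)
  "11011001010" → prefix "110110010" already present; 2 new (1, 0)
  "1100111" → prefix "110" already present; 4 new (0, 1, 1, 1)
  "111010" → prefix "111" already present; 3 new (0, 1, 0)
  "110111100" → prefix "11011110" already present; 1 new (0)
  "11011000000" → prefix "1101100" already present; 4 new (0, 0, 0, 0)
  "1100110111" → prefix "110011" already present; 4 new (0, 1, 1, 1)
  "100" → prefix "100" already present; 0 new (none)
  "110110100" → prefix "110110" already present; 3 new (1, 0, 0)
  "111011001" → prefix "11101" already present; 4 new (1, 0, 0, 1)
  "1101100000" → prefix "1101100000" already present; 0 new (none)
Total nodes = 7 + 8 + 1 + 8 + 3 + 1 + 5 + 2 + 4 + 3 + 1 + 4 + 4 + 0 + 3 + 4 + 0 = 58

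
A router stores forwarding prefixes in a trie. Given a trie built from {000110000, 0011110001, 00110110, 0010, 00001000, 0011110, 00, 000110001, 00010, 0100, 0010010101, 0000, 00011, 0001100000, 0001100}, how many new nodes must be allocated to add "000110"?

"000110" is already a full path in the trie; only an end-marker is added.
No new nodes are needed: 0.

0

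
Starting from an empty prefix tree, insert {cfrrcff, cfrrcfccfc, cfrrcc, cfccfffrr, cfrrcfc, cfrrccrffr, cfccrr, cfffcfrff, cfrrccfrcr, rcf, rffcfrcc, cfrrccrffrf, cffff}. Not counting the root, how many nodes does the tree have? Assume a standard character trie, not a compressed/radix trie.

Trace insertions, counting only characters that open a new branch:
  "cfrrcff" → 7 new (c, f, r, r, c, f, f)
  "cfrrcfccfc" → prefix "cfrrcf" already present; 4 new (c, c, f, c)
  "cfrrcc" → prefix "cfrrc" already present; 1 new (c)
  "cfccfffrr" → prefix "cf" already present; 7 new (c, c, f, f, f, r, r)
  "cfrrcfc" → prefix "cfrrcfc" already present; 0 new (none)
  "cfrrccrffr" → prefix "cfrrcc" already present; 4 new (r, f, f, r)
  "cfccrr" → prefix "cfcc" already present; 2 new (r, r)
  "cfffcfrff" → prefix "cf" already present; 7 new (f, f, c, f, r, f, f)
  "cfrrccfrcr" → prefix "cfrrcc" already present; 4 new (f, r, c, r)
  "rcf" → 3 new (r, c, f)
  "rffcfrcc" → prefix "r" already present; 7 new (f, f, c, f, r, c, c)
  "cfrrccrffrf" → prefix "cfrrccrffr" already present; 1 new (f)
  "cffff" → prefix "cfff" already present; 1 new (f)
Total nodes = 7 + 4 + 1 + 7 + 0 + 4 + 2 + 7 + 4 + 3 + 7 + 1 + 1 = 48

48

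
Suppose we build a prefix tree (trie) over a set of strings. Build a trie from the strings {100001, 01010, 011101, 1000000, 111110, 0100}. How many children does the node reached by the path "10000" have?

Follow the path "10000" to its node, then look at its outgoing edges.
Distinct next characters after "10000": 0, 1.
That node has 2 child edges.

2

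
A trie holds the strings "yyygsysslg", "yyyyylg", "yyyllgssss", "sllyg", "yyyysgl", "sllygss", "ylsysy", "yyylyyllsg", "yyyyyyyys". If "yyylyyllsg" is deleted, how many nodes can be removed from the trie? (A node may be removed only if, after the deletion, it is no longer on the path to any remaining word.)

6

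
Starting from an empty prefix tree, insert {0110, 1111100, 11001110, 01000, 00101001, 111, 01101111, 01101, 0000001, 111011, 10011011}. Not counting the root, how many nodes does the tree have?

For each word, the new-node count is its length minus the longest prefix already in the trie:
  "0110" → 4 new (0, 1, 1, 0)
  "1111100" → 7 new (1, 1, 1, 1, 1, 0, 0)
  "11001110" → prefix "11" already present; 6 new (0, 0, 1, 1, 1, 0)
  "01000" → prefix "01" already present; 3 new (0, 0, 0)
  "00101001" → prefix "0" already present; 7 new (0, 1, 0, 1, 0, 0, 1)
  "111" → prefix "111" already present; 0 new (none)
  "01101111" → prefix "0110" already present; 4 new (1, 1, 1, 1)
  "01101" → prefix "01101" already present; 0 new (none)
  "0000001" → prefix "00" already present; 5 new (0, 0, 0, 0, 1)
  "111011" → prefix "111" already present; 3 new (0, 1, 1)
  "10011011" → prefix "1" already present; 7 new (0, 0, 1, 1, 0, 1, 1)
Total nodes = 4 + 7 + 6 + 3 + 7 + 0 + 4 + 0 + 5 + 3 + 7 = 46

46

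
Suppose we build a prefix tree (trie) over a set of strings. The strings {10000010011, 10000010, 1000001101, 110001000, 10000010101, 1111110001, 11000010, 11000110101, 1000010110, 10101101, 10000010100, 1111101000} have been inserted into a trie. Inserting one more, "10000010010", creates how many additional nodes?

1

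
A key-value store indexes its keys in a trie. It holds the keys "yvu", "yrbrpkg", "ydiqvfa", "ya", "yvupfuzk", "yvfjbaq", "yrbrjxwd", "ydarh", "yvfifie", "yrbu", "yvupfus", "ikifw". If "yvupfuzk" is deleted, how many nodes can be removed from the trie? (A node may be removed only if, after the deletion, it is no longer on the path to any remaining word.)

A node on "yvupfuzk"'s path can go only if nothing else ends at it or branches off below it.
The suffix "zk" (2 nodes) is used only by "yvupfuzk"; the node for "yvupfu" still has the child "s", so pruning stops there.
Nodes removed: 2

2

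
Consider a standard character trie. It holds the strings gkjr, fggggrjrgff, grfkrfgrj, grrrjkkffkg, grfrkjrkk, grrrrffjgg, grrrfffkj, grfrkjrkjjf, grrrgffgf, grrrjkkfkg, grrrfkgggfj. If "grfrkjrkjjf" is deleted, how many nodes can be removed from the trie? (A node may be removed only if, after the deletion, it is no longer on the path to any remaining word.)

3

A node on "grfrkjrkjjf"'s path can go only if nothing else ends at it or branches off below it.
The suffix "jjf" (3 nodes) is used only by "grfrkjrkjjf"; the node for "grfrkjrk" still has the child "k", so pruning stops there.
Nodes removed: 3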